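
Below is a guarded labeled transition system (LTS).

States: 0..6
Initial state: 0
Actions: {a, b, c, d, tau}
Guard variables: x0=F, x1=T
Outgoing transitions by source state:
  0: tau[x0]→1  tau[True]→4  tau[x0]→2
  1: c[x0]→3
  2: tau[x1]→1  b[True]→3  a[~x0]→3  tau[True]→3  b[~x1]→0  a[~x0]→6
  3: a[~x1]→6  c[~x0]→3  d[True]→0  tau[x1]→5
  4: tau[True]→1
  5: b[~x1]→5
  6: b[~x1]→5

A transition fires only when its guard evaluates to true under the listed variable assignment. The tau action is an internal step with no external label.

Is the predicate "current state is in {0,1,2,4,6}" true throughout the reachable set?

Answer: INVARIANT HOLDS

Trace:
Allowed set {0,1,2,4,6}
Reachable = {0,1,4}
  0: ✓
  1: ✓
  4: ✓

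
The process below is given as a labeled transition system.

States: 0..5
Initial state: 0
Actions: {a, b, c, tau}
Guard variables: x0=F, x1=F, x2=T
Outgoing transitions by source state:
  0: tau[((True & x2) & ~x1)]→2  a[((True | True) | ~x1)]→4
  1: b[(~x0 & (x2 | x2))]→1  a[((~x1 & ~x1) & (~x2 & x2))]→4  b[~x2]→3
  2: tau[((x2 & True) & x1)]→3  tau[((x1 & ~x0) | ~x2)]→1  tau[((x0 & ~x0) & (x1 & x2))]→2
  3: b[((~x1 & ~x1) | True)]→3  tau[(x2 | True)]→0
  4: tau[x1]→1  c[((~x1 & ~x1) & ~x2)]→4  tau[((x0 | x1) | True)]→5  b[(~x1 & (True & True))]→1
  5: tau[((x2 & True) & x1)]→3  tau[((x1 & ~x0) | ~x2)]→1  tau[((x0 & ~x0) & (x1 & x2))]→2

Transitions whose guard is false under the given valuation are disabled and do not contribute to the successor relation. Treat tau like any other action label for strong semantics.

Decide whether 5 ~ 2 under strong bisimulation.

Refine partition for ~:
  round 0: {{0,1,2,3,4,5}}
  round 1: {{0},{1},{2,5},{3,4}}
  round 2: {{0},{1},{2,5},{3},{4}}
Fixed point at round 3; 5 class(es).
5∈{2,5}, 2∈{2,5}

Answer: BISIMILAR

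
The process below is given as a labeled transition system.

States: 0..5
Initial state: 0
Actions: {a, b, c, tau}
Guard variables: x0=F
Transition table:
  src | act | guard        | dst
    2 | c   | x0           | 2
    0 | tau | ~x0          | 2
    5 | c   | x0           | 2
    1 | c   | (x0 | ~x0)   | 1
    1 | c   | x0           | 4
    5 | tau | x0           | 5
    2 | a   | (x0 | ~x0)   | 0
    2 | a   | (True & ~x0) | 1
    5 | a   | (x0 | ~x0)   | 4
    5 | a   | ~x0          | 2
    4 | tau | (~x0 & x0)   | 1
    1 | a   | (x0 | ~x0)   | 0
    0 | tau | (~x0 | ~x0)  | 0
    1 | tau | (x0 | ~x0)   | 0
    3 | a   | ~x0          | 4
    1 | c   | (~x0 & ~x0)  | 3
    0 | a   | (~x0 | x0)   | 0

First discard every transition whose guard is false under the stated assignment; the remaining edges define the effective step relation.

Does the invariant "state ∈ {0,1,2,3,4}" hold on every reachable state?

Inv-set: {0,1,2,3,4}
R = {0,1,2,3,4}
  0: ✓
  1: ✓
  2: ✓
  3: ✓
  4: ✓

Answer: INVARIANT HOLDS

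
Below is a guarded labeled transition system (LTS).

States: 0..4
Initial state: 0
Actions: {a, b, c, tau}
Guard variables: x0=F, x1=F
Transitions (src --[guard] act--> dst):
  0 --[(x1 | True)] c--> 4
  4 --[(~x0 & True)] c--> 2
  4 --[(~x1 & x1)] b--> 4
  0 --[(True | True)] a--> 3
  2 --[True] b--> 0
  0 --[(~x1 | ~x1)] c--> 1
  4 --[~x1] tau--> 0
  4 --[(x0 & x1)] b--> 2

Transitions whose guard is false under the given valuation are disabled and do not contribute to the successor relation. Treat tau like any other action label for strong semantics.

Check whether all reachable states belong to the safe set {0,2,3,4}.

Answer: INVARIANT VIOLATED at state 1

Trace:
Allowed set {0,2,3,4}
R = {0,1,2,3,4}
  0: safe
  1: outside
  2: safe
  3: safe
  4: safe
witness against invariant: c → 1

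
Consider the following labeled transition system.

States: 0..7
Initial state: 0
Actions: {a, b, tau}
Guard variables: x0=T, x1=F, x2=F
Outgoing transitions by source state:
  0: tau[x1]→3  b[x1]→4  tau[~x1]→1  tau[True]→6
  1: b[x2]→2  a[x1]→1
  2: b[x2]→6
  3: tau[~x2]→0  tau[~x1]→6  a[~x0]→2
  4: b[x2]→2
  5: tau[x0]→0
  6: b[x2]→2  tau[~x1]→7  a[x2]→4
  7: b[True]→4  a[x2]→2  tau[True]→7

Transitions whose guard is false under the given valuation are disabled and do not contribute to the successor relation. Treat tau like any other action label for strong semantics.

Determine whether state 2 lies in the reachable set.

8 transition(s) survive guard evaluation.
L0 = {0}
L1 = {1,6}  cumulative {0,1,6}
L2 = {7}  cumulative {0,1,6,7}
L3 = {4}  cumulative {0,1,4,6,7}
Reachable = {0,1,4,6,7}

Answer: UNREACHABLE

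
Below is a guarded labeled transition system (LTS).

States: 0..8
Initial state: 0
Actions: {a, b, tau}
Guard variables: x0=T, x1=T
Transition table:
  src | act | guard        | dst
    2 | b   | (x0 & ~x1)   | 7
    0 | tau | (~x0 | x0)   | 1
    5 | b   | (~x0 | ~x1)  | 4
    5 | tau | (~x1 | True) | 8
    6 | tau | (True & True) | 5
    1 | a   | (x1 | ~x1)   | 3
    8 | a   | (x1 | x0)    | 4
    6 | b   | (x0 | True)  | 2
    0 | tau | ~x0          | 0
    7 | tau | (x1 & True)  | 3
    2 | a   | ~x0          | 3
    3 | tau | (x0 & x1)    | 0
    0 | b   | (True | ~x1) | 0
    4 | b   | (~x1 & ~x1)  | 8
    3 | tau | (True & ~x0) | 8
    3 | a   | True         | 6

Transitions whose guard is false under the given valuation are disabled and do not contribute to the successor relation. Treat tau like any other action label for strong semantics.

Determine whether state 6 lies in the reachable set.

Answer: REACHABLE

Analysis:
After dropping false guards: 10 live edges.
depth 0: {0}
depth 1: {1}  now seen {0,1}
depth 2: {3}  now seen {0,1,3}
depth 3: {6}  now seen {0,1,3,6}
depth 4: {2,5}  now seen {0,1,2,3,5,6}
depth 5: {8}  now seen {0,1,2,3,5,6,8}
depth 6: {4}  now seen {0,1,2,3,4,5,6,8}
R = {0,1,2,3,4,5,6,8}
trace reaching 6: tau·a·a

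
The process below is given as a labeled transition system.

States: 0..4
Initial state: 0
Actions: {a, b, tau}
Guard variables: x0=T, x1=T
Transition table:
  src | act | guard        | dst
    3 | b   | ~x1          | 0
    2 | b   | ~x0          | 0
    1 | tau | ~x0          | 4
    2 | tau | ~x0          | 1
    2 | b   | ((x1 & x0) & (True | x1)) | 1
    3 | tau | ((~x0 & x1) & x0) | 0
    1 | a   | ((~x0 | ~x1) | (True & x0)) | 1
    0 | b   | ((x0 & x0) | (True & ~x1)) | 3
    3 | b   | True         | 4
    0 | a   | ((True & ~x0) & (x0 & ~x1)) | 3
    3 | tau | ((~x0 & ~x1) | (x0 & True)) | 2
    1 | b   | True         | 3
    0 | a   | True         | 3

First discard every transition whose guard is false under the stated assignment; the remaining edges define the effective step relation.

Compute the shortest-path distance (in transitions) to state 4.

Answer: 2

Trace:
Breadth-first toward 4:
  L0 = {0}
  L1 = {3}
  L2 = {2,4}
depth(4)=2, e.g. a·b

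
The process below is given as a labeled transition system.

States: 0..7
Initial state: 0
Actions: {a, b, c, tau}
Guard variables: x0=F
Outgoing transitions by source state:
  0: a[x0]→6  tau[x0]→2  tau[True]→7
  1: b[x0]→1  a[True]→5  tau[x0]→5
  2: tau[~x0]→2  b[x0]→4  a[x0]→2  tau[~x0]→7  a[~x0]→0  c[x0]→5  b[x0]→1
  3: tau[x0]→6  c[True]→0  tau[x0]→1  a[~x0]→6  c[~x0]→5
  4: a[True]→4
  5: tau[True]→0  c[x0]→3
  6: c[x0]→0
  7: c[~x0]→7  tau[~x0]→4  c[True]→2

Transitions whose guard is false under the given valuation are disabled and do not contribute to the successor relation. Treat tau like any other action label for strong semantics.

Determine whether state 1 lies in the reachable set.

After dropping false guards: 13 live edges.
Layer 0: {0}
Layer 1: {7}  cumulative {0,7}
Layer 2: {2,4}  cumulative {0,2,4,7}
Reachable = {0,2,4,7}

Answer: UNREACHABLE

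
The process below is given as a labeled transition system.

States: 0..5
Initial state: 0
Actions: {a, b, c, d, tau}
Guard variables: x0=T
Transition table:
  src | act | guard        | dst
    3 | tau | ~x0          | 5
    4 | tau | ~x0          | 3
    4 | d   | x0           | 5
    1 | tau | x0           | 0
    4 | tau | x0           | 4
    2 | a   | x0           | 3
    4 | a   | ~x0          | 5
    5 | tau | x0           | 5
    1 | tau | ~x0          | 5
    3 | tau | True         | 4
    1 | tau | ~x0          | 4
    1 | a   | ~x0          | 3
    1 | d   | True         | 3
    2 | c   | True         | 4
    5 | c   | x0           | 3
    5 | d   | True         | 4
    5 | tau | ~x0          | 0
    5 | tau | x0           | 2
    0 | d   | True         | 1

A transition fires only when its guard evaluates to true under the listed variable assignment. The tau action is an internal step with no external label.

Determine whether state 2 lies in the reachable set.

Guard filter leaves 12 enabled edge(s).
Layer 0: {0}
Layer 1: {1}  total {0,1}
Layer 2: {3}  total {0,1,3}
Layer 3: {4}  total {0,1,3,4}
Layer 4: {5}  total {0,1,3,4,5}
Layer 5: {2}  total {0,1,2,3,4,5}
R = {0,1,2,3,4,5}
witness 2: d·d·tau·d·tau

Answer: REACHABLE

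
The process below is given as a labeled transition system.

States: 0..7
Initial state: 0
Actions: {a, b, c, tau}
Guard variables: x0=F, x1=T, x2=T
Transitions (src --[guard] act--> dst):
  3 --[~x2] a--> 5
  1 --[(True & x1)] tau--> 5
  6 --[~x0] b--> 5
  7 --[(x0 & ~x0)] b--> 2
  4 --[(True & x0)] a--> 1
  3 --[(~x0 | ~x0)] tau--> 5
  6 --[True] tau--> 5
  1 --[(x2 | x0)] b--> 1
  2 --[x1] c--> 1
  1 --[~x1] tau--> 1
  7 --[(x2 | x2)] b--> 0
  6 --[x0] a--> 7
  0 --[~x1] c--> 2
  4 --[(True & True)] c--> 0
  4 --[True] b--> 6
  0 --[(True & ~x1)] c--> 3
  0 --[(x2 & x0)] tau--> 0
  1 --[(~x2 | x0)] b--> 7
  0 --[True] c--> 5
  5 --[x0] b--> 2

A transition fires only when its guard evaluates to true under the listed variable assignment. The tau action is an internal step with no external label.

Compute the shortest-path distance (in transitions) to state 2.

BFS to 2:
  Layer 0: {0}
  Layer 1: {5}
2 never appears.

Answer: UNREACHABLE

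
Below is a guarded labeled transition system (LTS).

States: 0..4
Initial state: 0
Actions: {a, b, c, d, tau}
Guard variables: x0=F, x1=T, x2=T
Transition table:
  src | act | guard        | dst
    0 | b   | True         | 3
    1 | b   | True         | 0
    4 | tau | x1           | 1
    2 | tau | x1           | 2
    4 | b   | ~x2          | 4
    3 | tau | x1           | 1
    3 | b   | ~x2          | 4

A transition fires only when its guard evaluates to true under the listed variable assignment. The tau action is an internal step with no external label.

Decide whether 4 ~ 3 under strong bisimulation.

Bisimulation quotient by refinement:
  π0 = {{0,1,2,3,4}}
  π1 = {{0,1},{2,3,4}}
  π2 = {{0},{1},{2},{3,4}}
4 equivalence class(es) (converged in 3)
class of 4: {3,4}; class of 3: {3,4}

Answer: BISIMILAR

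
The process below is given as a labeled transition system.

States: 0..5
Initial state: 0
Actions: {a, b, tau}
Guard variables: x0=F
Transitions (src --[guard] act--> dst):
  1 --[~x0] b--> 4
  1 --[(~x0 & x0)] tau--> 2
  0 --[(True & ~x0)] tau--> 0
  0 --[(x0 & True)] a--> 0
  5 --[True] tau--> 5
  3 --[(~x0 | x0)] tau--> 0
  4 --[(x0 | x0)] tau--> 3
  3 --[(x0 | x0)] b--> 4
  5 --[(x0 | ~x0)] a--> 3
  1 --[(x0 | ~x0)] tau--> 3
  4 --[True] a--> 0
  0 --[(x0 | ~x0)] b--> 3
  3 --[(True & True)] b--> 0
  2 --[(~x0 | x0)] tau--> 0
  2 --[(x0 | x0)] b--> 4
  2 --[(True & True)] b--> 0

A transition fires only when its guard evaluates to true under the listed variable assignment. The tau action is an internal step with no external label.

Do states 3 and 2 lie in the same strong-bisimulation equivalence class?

Answer: BISIMILAR

Working:
Refine partition for ~:
  P[0] = {{0,1,2,3,4,5}}
  P[1] = {{0,1,2,3},{4},{5}}
  P[2] = {{0,2,3},{1},{4},{5}}
4 equivalence class(es) (converged in 3)
class of 3: {0,2,3}; class of 2: {0,2,3}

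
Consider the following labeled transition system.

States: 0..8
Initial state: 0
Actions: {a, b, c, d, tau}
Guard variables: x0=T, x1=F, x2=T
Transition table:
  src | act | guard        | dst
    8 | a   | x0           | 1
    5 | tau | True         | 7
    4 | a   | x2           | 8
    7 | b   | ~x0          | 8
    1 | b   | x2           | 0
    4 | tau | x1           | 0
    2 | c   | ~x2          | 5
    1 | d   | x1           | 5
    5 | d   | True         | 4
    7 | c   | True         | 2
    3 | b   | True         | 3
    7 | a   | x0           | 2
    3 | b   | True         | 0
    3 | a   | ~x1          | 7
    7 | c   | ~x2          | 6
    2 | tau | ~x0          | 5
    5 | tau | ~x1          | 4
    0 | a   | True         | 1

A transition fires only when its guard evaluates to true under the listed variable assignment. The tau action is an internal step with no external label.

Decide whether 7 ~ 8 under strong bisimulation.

Answer: NOT BISIMILAR

Working:
Bisimulation quotient by refinement:
  round 0: {{0,1,2,3,4,5,6,7,8}}
  round 1: {{0,4,8},{1},{2,6},{3},{5},{7}}
  round 2: {{0,8},{1},{2,6},{3},{4},{5},{7}}
stable after 3 split(s): 7 block(s)
[7]={7}  [8]={0,8}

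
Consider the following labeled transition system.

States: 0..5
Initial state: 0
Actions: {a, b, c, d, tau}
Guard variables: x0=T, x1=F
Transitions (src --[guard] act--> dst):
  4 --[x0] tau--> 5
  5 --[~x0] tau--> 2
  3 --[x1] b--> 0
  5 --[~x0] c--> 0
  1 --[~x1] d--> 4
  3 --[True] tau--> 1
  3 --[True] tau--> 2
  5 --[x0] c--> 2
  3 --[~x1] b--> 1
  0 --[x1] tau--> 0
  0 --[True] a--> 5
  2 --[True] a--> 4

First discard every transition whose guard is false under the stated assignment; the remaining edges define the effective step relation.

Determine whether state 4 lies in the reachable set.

Answer: REACHABLE

Trace:
Guard filter leaves 8 enabled edge(s).
depth 0: {0}
depth 1: {5}  cumulative {0,5}
depth 2: {2}  cumulative {0,2,5}
depth 3: {4}  cumulative {0,2,4,5}
Reach set: {0,2,4,5}
trace reaching 4: a·c·a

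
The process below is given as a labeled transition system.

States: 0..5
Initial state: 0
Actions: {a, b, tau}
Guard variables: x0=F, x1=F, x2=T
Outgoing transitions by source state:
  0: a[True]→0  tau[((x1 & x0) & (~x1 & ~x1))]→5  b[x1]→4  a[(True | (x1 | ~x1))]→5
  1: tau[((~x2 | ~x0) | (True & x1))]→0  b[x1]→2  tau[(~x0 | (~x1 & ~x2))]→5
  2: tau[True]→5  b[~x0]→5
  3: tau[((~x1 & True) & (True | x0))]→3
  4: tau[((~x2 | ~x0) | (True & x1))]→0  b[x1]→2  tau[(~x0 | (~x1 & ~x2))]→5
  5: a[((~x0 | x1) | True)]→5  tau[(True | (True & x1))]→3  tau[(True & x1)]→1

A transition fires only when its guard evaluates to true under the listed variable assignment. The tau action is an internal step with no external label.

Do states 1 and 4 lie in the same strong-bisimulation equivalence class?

Compute ~ classes (split until stable):
  P[0] = {{0,1,2,3,4,5}}
  P[1] = {{0},{1,3,4},{2},{5}}
  P[2] = {{0},{1,4},{2},{3},{5}}
Fixed point at round 3; 5 class(es).
class of 1: {1,4}; class of 4: {1,4}

Answer: BISIMILAR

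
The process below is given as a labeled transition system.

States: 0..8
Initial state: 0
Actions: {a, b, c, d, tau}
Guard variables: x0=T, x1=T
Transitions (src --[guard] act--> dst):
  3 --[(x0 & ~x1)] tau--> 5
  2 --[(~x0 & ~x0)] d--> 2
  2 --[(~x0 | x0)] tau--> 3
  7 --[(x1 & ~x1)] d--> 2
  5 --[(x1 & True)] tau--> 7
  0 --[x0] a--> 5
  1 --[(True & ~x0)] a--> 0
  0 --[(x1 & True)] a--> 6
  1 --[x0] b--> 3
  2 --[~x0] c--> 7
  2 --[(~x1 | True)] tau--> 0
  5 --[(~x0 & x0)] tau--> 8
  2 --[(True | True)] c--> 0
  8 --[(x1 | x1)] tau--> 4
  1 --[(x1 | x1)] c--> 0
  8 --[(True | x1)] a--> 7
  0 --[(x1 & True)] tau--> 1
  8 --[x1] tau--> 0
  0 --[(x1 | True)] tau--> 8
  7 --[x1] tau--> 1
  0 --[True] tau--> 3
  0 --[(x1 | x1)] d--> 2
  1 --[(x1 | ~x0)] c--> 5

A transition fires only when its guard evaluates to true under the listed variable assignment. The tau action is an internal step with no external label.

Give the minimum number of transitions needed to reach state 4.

Breadth-first toward 4:
  depth 0: {0}
  depth 1: {1,2,3,5,6,8}
  depth 2: {4,7}
first hit 4 at d=2 via tau·tau

Answer: 2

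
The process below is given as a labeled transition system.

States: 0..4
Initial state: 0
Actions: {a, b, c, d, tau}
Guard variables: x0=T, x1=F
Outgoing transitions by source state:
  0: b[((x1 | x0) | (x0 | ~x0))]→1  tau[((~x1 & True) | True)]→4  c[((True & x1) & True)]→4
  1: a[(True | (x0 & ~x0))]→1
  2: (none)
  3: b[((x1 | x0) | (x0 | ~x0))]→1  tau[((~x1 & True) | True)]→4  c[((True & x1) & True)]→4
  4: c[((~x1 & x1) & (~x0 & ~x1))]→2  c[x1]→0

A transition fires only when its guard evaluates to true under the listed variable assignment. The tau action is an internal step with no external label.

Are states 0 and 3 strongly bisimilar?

Bisimulation quotient by refinement:
  π0 = {{0,1,2,3,4}}
  π1 = {{0,3},{1},{2,4}}
3 equivalence class(es) (converged in 2)
[0]={0,3}  [3]={0,3}

Answer: BISIMILAR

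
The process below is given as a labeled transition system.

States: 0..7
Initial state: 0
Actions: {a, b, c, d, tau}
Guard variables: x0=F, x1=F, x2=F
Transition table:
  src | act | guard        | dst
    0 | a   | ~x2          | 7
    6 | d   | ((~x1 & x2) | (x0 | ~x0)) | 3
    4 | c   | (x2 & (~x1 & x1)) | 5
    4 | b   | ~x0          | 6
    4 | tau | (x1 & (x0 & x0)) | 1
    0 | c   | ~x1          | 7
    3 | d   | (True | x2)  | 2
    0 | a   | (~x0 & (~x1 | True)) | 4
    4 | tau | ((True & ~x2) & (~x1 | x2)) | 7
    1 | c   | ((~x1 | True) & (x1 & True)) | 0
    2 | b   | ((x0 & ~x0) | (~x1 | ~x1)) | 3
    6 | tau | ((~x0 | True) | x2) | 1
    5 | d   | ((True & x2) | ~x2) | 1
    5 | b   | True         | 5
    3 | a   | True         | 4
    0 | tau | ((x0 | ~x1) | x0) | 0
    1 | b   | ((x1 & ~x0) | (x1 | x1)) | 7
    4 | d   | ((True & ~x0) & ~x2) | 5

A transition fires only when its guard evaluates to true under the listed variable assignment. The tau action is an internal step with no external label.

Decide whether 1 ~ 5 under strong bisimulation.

Answer: NOT BISIMILAR

Analysis:
Bisimulation quotient by refinement:
  P[0] = {{0,1,2,3,4,5,6,7}}
  P[1] = {{0},{1,7},{2},{3},{4},{5},{6}}
stable after 2 split(s): 7 block(s)
1∈{1,7}, 5∈{5}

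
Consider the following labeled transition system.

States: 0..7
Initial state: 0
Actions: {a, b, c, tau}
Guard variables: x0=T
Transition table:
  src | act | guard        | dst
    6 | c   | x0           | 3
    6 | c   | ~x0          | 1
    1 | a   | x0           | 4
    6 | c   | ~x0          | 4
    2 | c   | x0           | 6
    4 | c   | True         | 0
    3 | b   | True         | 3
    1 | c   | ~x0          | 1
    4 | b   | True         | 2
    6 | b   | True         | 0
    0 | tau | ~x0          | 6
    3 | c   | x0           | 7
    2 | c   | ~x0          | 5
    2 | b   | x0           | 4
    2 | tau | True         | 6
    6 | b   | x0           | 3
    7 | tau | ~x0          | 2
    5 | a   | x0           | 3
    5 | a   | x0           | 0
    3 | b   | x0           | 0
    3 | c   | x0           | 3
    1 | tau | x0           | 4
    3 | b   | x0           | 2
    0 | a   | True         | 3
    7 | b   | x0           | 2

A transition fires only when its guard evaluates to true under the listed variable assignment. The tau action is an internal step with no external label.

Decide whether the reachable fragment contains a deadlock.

Answer: DEADLOCK-FREE

Analysis:
Reach set: {0,2,3,4,6,7}
  0: a→3  [1 out]
  2: b→4  c→6  tau→6  [3 out]
  3: b→0  b→2  b→3  c→3  c→7  [5 out]
  4: b→2  c→0  [2 out]
  6: b→0  b→3  c→3  [3 out]
  7: b→2  [1 out]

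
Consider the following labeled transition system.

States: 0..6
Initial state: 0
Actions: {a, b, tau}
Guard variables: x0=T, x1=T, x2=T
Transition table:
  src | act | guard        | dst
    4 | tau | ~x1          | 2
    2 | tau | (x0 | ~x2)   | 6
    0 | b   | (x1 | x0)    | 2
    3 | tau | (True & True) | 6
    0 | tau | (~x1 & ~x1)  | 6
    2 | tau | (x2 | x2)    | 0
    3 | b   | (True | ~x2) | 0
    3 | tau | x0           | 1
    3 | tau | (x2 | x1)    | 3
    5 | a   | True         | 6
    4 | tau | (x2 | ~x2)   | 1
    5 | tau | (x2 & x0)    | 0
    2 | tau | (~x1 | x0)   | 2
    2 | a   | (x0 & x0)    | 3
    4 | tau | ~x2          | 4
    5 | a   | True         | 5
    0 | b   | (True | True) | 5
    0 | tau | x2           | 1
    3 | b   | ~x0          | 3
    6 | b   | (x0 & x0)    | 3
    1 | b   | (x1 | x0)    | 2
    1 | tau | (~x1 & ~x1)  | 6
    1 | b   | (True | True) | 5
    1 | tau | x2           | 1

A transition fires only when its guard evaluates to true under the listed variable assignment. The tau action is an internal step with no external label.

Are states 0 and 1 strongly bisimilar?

Bisimulation quotient by refinement:
  π0 = {{0,1,2,3,4,5,6}}
  π1 = {{0,1,3},{2,5},{4},{6}}
  π2 = {{0,1},{2},{3},{4},{5},{6}}
6 equivalence class(es) (converged in 3)
class of 0: {0,1}; class of 1: {0,1}

Answer: BISIMILAR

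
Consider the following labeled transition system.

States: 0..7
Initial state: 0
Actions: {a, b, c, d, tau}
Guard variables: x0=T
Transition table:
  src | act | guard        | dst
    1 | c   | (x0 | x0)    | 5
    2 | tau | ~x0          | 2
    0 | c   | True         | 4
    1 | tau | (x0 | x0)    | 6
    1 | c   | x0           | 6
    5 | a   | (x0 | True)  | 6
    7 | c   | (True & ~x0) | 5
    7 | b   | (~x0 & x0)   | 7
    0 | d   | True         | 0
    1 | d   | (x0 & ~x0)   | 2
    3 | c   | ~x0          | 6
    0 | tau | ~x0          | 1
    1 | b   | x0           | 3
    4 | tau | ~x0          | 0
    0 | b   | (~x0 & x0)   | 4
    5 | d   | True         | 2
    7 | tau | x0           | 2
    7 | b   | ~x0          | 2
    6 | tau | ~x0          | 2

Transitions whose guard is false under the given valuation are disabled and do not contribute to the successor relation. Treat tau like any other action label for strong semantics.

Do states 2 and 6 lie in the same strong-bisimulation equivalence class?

Answer: BISIMILAR

Working:
Compute ~ classes (split until stable):
  P[0] = {{0,1,2,3,4,5,6,7}}
  P[1] = {{0},{1},{2,3,4,6},{5},{7}}
5 equivalence class(es) (converged in 2)
class of 2: {2,3,4,6}; class of 6: {2,3,4,6}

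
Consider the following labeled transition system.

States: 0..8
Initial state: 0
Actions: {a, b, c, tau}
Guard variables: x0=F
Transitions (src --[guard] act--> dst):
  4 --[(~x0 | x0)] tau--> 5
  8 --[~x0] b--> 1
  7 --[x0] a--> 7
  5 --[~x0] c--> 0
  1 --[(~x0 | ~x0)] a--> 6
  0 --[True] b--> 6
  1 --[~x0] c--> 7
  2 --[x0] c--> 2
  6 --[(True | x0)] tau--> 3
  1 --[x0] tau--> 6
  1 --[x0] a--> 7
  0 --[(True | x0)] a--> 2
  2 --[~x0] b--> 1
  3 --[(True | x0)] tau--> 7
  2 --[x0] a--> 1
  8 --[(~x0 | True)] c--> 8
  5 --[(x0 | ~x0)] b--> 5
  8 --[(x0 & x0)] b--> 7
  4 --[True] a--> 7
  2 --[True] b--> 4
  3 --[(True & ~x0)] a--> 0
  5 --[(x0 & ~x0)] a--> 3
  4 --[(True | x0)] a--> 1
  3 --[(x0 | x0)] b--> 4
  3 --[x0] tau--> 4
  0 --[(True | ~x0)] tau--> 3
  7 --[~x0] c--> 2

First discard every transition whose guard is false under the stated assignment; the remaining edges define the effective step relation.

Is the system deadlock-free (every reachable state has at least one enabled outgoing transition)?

Answer: DEADLOCK-FREE

Working:
Reach set: {0,1,2,3,4,5,6,7}
  0: a→2  b→6  tau→3  [3 out]
  1: a→6  c→7  [2 out]
  2: b→1  b→4  [2 out]
  3: a→0  tau→7  [2 out]
  4: a→1  a→7  tau→5  [3 out]
  5: b→5  c→0  [2 out]
  6: tau→3  [1 out]
  7: c→2  [1 out]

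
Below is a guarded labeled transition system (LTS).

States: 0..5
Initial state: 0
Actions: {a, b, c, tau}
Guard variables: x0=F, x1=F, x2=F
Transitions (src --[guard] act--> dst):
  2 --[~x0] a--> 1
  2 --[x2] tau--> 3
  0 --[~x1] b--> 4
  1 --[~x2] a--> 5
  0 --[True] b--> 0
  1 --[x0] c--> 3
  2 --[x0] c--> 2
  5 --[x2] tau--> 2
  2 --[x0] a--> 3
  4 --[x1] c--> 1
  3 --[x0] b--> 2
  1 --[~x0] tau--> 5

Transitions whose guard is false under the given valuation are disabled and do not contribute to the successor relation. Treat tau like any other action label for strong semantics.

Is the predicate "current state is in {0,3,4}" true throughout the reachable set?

Answer: INVARIANT HOLDS

Working:
Inv-set: {0,3,4}
R = {0,4}
  0: ok
  4: ok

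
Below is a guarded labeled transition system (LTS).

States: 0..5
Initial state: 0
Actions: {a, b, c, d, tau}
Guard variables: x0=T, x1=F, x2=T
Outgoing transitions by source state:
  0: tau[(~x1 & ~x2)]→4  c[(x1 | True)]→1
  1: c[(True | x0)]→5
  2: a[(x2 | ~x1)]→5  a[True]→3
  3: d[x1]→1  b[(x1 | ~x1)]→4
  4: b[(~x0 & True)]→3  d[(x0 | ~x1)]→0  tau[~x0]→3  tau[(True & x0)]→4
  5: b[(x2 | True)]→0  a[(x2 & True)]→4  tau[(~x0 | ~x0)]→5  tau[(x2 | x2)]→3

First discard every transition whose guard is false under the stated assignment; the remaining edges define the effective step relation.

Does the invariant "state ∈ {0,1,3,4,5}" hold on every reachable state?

Safe = {0,1,3,4,5}
R = {0,1,3,4,5}
  0: ✓
  1: ✓
  3: ✓
  4: ✓
  5: ✓

Answer: INVARIANT HOLDS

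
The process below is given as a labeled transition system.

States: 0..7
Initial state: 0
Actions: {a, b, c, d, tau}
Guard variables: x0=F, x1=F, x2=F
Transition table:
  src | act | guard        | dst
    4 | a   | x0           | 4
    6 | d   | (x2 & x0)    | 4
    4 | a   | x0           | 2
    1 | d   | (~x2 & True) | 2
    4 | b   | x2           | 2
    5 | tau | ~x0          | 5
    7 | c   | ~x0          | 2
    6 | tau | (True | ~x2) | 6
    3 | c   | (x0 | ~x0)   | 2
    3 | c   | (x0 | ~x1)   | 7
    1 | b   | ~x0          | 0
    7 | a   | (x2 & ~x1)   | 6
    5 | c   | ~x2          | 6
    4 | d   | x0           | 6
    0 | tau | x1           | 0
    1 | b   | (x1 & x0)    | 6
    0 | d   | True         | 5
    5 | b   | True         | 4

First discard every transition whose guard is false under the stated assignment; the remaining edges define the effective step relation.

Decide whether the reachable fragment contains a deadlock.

Reachable = {0,4,5,6}
  0: d→5  [1 out]
  4: ∅  [no exit]
  5: b→4  c→6  tau→5  [3 out]
  6: tau→6  [1 out]
trace reaching 4: d·b

Answer: DEADLOCK at state 4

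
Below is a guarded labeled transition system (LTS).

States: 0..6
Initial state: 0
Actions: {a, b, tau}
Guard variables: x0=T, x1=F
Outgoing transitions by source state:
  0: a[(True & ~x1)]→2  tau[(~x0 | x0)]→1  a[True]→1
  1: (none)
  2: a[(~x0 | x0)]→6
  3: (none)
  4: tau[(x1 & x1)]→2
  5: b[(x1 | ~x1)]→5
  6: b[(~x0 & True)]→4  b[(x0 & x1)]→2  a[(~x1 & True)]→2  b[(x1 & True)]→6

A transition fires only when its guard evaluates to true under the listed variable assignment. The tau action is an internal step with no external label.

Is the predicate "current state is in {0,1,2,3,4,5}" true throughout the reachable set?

Answer: INVARIANT VIOLATED at state 6

Trace:
Safe = {0,1,2,3,4,5}
R = {0,1,2,6}
  0: ok
  1: ok
  2: ok
  6: ✗ unsafe
counterexample path to 6: a·a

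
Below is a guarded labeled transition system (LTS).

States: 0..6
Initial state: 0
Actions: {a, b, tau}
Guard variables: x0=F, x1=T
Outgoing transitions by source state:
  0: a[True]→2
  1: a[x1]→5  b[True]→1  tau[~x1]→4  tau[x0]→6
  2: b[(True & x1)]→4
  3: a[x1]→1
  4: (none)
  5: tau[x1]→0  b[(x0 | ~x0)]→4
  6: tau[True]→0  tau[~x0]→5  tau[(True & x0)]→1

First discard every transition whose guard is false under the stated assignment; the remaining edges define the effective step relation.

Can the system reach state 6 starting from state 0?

9 transition(s) survive guard evaluation.
L0 = {0}
L1 = {2}  total {0,2}
L2 = {4}  total {0,2,4}
Reach set: {0,2,4}

Answer: UNREACHABLE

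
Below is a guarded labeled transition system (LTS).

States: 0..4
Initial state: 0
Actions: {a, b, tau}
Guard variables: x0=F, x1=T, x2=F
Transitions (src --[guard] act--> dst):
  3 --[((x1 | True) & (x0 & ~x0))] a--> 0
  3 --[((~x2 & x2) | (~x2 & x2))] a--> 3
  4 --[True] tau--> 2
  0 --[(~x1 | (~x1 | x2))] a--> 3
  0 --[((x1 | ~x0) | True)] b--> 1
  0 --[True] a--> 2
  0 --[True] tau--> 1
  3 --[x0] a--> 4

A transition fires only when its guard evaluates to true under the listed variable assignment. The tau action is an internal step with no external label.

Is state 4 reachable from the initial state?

After dropping false guards: 4 live edges.
Layer 0: {0}
Layer 1: {1,2}  total {0,1,2}
Reachable = {0,1,2}

Answer: UNREACHABLE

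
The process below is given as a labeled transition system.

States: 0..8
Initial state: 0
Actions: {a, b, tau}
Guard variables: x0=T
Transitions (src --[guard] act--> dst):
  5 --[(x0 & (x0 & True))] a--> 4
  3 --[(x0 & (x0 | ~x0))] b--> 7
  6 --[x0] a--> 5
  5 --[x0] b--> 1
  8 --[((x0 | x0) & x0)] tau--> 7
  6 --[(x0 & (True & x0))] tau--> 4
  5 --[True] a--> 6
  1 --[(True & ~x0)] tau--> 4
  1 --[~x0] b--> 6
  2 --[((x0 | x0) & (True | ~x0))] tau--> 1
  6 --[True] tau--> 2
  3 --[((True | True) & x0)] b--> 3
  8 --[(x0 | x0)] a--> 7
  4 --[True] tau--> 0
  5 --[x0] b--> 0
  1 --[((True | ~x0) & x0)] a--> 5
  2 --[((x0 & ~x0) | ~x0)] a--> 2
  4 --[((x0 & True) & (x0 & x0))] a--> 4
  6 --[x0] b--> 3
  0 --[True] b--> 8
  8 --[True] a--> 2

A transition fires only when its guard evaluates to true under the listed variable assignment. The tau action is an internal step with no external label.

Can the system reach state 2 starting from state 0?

Answer: REACHABLE

Analysis:
18 transition(s) survive guard evaluation.
L0 = {0}
L1 = {8}  cumulative {0,8}
L2 = {2,7}  cumulative {0,2,7,8}
L3 = {1}  cumulative {0,1,2,7,8}
L4 = {5}  cumulative {0,1,2,5,7,8}
L5 = {4,6}  cumulative {0,1,2,4,5,6,7,8}
L6 = {3}  cumulative {0,1,2,3,4,5,6,7,8}
Reach set: {0,1,2,3,4,5,6,7,8}
trace reaching 2: b·a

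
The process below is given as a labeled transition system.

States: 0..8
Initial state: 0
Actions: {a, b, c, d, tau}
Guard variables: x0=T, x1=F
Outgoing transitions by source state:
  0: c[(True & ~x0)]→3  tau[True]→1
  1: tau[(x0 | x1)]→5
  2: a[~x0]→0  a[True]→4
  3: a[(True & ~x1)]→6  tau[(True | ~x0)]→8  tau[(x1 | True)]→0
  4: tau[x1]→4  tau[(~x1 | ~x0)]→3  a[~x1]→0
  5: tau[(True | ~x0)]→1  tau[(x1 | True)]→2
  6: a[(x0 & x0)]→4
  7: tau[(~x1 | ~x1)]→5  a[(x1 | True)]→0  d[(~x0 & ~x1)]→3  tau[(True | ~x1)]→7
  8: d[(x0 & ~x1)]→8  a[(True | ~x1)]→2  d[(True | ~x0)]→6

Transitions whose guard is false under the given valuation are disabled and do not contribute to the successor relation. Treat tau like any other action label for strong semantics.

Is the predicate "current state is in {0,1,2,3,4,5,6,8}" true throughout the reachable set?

Allowed set {0,1,2,3,4,5,6,8}
R = {0,1,2,3,4,5,6,8}
  0: ✓
  1: ✓
  2: ✓
  3: ✓
  4: ✓
  5: ✓
  6: ✓
  8: ✓

Answer: INVARIANT HOLDS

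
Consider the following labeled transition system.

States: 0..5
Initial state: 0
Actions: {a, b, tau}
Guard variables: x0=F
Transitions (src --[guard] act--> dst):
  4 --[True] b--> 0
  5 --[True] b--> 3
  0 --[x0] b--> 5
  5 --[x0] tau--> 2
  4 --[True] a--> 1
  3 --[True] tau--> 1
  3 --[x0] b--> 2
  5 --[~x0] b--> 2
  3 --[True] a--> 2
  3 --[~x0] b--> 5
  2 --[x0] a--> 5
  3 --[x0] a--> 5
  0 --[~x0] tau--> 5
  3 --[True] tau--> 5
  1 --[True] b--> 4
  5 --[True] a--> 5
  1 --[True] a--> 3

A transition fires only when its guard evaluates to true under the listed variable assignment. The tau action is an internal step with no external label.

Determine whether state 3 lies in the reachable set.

Guard filter leaves 12 enabled edge(s).
Layer 0: {0}
Layer 1: {5}  now seen {0,5}
Layer 2: {2,3}  now seen {0,2,3,5}
Layer 3: {1}  now seen {0,1,2,3,5}
Layer 4: {4}  now seen {0,1,2,3,4,5}
R = {0,1,2,3,4,5}
trace reaching 3: tau·b

Answer: REACHABLE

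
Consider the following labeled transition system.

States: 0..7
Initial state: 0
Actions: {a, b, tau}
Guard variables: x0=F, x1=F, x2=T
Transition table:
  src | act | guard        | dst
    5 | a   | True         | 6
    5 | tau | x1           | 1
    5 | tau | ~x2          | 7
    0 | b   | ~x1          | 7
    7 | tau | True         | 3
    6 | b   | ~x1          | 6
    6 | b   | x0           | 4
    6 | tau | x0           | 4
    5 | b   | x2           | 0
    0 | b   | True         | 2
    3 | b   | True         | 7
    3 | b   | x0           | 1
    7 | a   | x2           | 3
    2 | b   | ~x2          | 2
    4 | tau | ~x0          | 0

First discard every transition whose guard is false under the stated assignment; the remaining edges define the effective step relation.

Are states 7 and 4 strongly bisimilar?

Answer: NOT BISIMILAR

Analysis:
Compute ~ classes (split until stable):
  round 0: {{0,1,2,3,4,5,6,7}}
  round 1: {{0,3,6},{1,2},{4},{5},{7}}
  round 2: {{0},{1,2},{3},{4},{5},{6},{7}}
Fixed point at round 3; 7 class(es).
7∈{7}, 4∈{4}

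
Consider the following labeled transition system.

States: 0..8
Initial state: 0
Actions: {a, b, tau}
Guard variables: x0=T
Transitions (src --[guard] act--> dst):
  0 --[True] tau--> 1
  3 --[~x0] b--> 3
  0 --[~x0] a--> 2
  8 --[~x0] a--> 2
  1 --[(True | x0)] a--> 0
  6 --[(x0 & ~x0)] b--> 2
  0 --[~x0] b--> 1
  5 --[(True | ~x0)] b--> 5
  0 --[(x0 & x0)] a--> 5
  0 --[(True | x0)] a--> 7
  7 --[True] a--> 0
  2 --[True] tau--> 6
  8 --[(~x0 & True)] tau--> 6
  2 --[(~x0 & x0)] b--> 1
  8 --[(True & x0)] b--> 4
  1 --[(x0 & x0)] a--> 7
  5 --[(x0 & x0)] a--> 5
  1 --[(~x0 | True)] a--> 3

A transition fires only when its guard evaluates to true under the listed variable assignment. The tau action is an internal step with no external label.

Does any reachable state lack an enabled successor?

R = {0,1,3,5,7}
  0: a→5  a→7  tau→1  [3 out]
  1: a→0  a→3  a→7  [3 out]
  3: ∅  [STUCK]
  5: a→5  b→5  [2 out]
  7: a→0  [1 out]
witness 3: tau·a

Answer: DEADLOCK at state 3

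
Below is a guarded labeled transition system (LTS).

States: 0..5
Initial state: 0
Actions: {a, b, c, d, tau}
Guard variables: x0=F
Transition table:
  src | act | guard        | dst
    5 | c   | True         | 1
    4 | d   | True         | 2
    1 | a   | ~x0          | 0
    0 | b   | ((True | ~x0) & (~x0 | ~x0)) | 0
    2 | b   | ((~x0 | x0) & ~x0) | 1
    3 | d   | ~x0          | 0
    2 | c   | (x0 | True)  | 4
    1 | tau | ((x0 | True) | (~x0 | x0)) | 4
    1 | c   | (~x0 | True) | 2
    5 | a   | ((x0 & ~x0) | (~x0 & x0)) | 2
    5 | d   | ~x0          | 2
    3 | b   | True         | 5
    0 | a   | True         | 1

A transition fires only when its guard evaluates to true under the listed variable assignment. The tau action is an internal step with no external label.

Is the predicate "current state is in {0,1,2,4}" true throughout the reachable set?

Answer: INVARIANT HOLDS

Trace:
Inv-set: {0,1,2,4}
R = {0,1,2,4}
  0: ok
  1: ok
  2: ok
  4: ok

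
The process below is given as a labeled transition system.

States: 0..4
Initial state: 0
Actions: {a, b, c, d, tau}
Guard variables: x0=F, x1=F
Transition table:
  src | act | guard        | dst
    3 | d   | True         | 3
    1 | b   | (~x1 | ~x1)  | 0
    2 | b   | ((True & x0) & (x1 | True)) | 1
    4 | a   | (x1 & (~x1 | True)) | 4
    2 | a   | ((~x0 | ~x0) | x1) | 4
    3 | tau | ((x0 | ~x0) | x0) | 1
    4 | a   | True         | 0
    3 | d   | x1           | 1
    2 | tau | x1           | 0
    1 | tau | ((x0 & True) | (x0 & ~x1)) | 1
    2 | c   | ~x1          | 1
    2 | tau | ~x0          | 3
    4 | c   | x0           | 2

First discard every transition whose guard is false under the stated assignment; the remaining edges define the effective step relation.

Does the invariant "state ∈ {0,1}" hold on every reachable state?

Answer: INVARIANT HOLDS

Trace:
Safe = {0,1}
Reachable = {0}
  0: safe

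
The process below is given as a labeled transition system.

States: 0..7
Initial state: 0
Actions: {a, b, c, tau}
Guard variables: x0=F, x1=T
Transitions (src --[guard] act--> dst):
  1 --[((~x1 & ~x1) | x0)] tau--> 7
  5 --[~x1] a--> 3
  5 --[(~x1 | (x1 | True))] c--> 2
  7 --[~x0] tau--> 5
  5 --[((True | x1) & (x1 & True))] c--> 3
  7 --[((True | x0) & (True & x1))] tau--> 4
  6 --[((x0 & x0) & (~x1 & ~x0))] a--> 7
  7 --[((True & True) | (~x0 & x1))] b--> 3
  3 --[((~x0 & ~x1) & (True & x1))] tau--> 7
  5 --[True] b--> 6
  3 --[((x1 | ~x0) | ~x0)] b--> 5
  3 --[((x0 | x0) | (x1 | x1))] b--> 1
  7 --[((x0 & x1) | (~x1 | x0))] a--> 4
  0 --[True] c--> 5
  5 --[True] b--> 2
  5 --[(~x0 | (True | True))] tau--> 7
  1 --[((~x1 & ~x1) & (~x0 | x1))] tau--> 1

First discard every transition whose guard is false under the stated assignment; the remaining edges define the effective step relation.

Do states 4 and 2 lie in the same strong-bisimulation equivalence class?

Bisimulation quotient by refinement:
  P[0] = {{0,1,2,3,4,5,6,7}}
  P[1] = {{0},{1,2,4,6},{3},{5},{7}}
Fixed point at round 2; 5 class(es).
class of 4: {1,2,4,6}; class of 2: {1,2,4,6}

Answer: BISIMILAR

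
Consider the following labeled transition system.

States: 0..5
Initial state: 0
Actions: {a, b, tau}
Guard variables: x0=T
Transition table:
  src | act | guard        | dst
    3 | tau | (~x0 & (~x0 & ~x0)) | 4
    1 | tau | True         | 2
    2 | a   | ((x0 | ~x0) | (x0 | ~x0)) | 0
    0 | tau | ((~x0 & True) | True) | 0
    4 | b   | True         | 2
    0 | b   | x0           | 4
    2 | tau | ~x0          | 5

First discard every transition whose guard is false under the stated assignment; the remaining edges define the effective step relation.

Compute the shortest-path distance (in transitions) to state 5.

Answer: UNREACHABLE

Trace:
BFS to 5:
  L0 = {0}
  L1 = {4}
  L2 = {2}
5 never appears.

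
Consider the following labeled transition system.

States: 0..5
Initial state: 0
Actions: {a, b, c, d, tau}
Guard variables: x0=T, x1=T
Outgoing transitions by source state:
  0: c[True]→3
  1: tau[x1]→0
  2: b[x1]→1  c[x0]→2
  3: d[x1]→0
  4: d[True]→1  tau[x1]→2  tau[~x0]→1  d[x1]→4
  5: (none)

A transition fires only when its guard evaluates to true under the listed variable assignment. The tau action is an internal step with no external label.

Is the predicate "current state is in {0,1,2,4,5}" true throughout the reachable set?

Answer: INVARIANT VIOLATED at state 3

Working:
Inv-set: {0,1,2,4,5}
Reachable = {0,3}
  0: safe
  3: ✗ unsafe
counterexample path to 3: c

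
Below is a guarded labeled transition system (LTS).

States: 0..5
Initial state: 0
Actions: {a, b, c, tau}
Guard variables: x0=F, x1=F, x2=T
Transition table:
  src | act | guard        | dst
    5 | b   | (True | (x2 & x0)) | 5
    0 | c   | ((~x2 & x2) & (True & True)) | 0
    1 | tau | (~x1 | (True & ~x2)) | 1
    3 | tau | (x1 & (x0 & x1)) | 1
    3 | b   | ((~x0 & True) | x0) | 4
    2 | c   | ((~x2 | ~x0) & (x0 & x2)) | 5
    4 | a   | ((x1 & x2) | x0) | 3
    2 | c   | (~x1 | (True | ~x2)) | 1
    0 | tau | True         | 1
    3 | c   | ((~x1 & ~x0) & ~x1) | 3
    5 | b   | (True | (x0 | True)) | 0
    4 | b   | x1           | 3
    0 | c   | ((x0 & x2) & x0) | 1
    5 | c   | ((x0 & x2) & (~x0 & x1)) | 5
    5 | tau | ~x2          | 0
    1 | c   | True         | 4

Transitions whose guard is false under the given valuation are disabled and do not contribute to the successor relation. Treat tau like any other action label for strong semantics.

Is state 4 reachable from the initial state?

8 transition(s) survive guard evaluation.
Layer 0: {0}
Layer 1: {1}  cumulative {0,1}
Layer 2: {4}  cumulative {0,1,4}
Reach set: {0,1,4}
Path to 4: tau·c

Answer: REACHABLE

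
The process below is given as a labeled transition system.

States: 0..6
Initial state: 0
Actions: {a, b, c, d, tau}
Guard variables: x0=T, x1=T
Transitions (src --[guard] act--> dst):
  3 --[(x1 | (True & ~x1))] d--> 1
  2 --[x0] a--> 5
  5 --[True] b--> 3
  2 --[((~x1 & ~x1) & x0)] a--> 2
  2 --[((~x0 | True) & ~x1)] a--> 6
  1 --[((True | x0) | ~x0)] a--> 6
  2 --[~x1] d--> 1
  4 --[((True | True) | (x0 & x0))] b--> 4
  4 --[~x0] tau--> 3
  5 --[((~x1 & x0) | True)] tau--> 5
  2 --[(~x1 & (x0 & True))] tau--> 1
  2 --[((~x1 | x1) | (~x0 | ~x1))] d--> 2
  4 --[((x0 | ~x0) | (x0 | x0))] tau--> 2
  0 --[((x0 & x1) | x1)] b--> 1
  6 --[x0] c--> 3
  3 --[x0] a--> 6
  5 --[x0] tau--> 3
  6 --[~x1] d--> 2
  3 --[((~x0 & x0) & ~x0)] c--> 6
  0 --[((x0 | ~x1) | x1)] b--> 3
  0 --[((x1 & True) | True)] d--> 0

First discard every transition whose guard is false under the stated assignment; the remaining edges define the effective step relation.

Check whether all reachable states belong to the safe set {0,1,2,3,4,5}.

Safe = {0,1,2,3,4,5}
R = {0,1,3,6}
  0: ✓
  1: ✓
  3: ✓
  6: ✗ unsafe
reach 6 via b·a — violates

Answer: INVARIANT VIOLATED at state 6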